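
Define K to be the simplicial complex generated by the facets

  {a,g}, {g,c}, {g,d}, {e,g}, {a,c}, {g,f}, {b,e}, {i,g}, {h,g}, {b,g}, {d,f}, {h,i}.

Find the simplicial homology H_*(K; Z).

We work with the vertex ordering a < b < c < d < e < f < g < h < i. The simplices of K, each written with vertices in increasing order, are:

  0-simplices (9): a, b, c, d, e, f, g, h, i
  1-simplices (12): ac, ag, be, bg, cg, df, dg, eg, fg, gh, gi, hi

so the chain groups are C_0 ≅ Z^9, C_1 ≅ Z^12.

∂_1: C_1 → C_0 sends each edge [p,q] (with p < q) to q − p.
The resulting 9×12 matrix has rank 8, and its Smith normal form has invariant factors (1,1,1,1,1,1,1,1).

Reading off H_k = ker ∂_k / im ∂_{k+1}:

  H_0: rank C_0 − rank ∂_1 = 9 − 8 = 1, and the invariant factors of ∂_1 are all 1, so H_0 = Z.
  H_1: rank ker ∂_1 − rank ∂_2 = (12 − 8) − 0 = 4, and there is no ∂_2, so H_1 = Z^4.

As a check, the Euler characteristic is 9 − 12 = -3, which agrees with 1 − 4 = -3.

H_0 ≅ Z,  H_1 ≅ Z^4.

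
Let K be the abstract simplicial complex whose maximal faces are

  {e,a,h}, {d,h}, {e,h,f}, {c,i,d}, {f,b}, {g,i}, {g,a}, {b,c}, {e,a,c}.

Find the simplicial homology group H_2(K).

H_2 = 0.

We work with the vertex ordering a < b < c < d < e < f < g < h < i. The simplices of K, each written with vertices in increasing order, are:

  0-simplices (9): a, b, c, d, e, f, g, h, i
  1-simplices (15): ac, ae, ag, ah, bc, bf, cd, ce, ci, dh, di, ef, eh, fh, gi
  2-simplices (4): ace, aeh, cdi, efh

so the chain groups are C_0 ≅ Z^9, C_1 ≅ Z^15, C_2 ≅ Z^4.

∂_1: C_1 → C_0 maps an edge to its endpoints' difference, ∂[p,q] = q − p. For instance
  ∂bf = f − b.
The resulting 9×15 matrix has rank 8, and its Smith normal form has invariant factors (1,1,1,1,1,1,1,1).

∂_2: C_2 → C_1 maps a triangle to the signed sum of its edges. For instance
  ∂ace = ce − ae + ac,
  ∂aeh = eh − ah + ae.
The 15×4 boundary matrix has rank 4 and Smith normal form diag(1,1,1,1).

Now H_k = ker ∂_k / im ∂_{k+1}, so:

  H_2: rank ker ∂_2 − rank ∂_3 = (4 − 4) − 0 = 0, and there is no ∂_3, so H_2 ≅ 0.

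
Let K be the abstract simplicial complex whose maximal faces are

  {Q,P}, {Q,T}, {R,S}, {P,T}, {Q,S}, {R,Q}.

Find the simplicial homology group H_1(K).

H_1 = Z^2.

Take the total order P < Q < R < S < T on the vertex set. Then K (dimension 1) consists of the simplices:

  0-simplices (5): P, Q, R, S, T
  1-simplices (6): PQ, PT, QR, QS, QT, RS

giving chain groups C_0 ≅ Z^5, C_1 ≅ Z^6.

The boundary map ∂_1: C_1 → C_0 maps an edge to its endpoints' difference, ∂[p,q] = q − p.
The resulting 5×6 matrix has rank 4, and its Smith normal form has invariant factors (1,1,1,1).

From H_k ≅ ker(∂_k) / im(∂_{k+1}) we obtain:

  H_1: rank ker ∂_1 − rank ∂_2 = (6 − 4) − 0 = 2, and there is no ∂_2, so H_1 = Z^2.

(K is a triangulation of a wedge of 2 circles.)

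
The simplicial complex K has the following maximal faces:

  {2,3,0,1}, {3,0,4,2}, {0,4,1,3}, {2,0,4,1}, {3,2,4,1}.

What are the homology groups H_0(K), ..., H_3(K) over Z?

H_0 = Z,  H_1 = 0,  H_2 = 0,  H_3 = Z.

Fix the vertex order 0 < 1 < 2 < 3 < 4 and write every simplex with vertices in increasing order. Then dim K = 3 and the simplices of K are:

  0-simplices (5): [0], [1], [2], [3], [4]
  1-simplices (10): [0,1], [0,2], [0,3], [0,4], [1,2], [1,3], [1,4], [2,3], [2,4], [3,4]
  2-simplices (10): [0,1,2], [0,1,3], [0,1,4], [0,2,3], [0,2,4], [0,3,4], [1,2,3], [1,2,4], [1,3,4], [2,3,4]
  3-simplices (5): [0,1,2,3], [0,1,2,4], [0,1,3,4], [0,2,3,4], [1,2,3,4]

so the chain groups are C_0 ≅ Z^5, C_1 ≅ Z^10, C_2 ≅ Z^10, C_3 ≅ Z^5.

∂_1: C_1 → C_0 sends each edge [p,q] (with p < q) to q − p. For instance
  ∂[1,3] = [3] − [1].
The resulting 5×10 matrix has rank 4, and its Smith normal form has invariant factors (1,1,1,1).

∂_2: C_2 → C_1 maps a triangle to the signed sum of its edges. For instance
  ∂[1,2,4] = [2,4] − [1,4] + [1,2],
  ∂[0,3,4] = [3,4] − [0,4] + [0,3].
The resulting 10×10 matrix has rank 6, and its Smith normal form has invariant factors (1,1,1,1,1,1).

The boundary map ∂_3: C_3 → C_2 sends each 3-simplex σ to the alternating sum Σ_i (−1)^i (σ with its i-th vertex removed). For instance
  ∂[1,2,3,4] = [2,3,4] − [1,3,4] + [1,2,4] − [1,2,3],
  ∂[0,1,2,3] = [1,2,3] − [0,2,3] + [0,1,3] − [0,1,2].
As a 10×5 matrix over Z this has rank 4, with invariant factors (1,1,1,1).

From H_k ≅ ker(∂_k) / im(∂_{k+1}) we obtain:

  H_0: rank C_0 − rank ∂_1 = 5 − 4 = 1, and the invariant factors of ∂_1 are all 1, so H_0 = Z.
  H_1: rank ker ∂_1 − rank ∂_2 = (10 − 4) − 6 = 0, and the invariant factors of ∂_2 are all 1, so H_1 = 0.
  H_2: rank ker ∂_2 − rank ∂_3 = (10 − 6) − 4 = 0, and the invariant factors of ∂_3 are all 1, so H_2 = 0.
  H_3: rank ker ∂_3 − rank ∂_4 = (5 − 4) − 0 = 1, and there is no ∂_4, so H_3 = Z.

As a check, the Euler characteristic is 5 − 10 + 10 − 5 = 0, which agrees with 1 − 0 + 0 − 1 = 0.
(K is a triangulation of the 3-sphere S^3.)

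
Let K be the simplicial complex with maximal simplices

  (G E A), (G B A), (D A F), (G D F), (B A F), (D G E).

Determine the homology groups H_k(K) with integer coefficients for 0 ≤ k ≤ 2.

Take the total order A < B < D < E < F < G on the vertex set. Then K (dimension 2) consists of the simplices:

  0-simplices (6): A, B, D, E, F, G
  1-simplices (12): AB, AD, AE, AF, AG, BF, BG, DE, DF, DG, EG, FG
  2-simplices (6): ABF, ABG, ADF, AEG, DEG, DFG

giving chain groups C_0 ≅ Z^6, C_1 ≅ Z^12, C_2 ≅ Z^6.

Boundary ∂_1: C_1 → C_0 sends each edge [p,q] (with p < q) to q − p. For instance
  ∂DG = G − D.
The resulting 6×12 matrix has rank 5, and its Smith normal form has invariant factors (1,1,1,1,1).

Boundary ∂_2: C_2 → C_1 maps a triangle to the signed sum of its edges. For instance
  ∂ADF = DF − AF + AD,
  ∂ABG = BG − AG + AB.
The 12×6 boundary matrix has rank 6 and Smith normal form diag(1,1,1,1,1,1).

Reading off H_k = ker ∂_k / im ∂_{k+1}:

  H_0: rank C_0 − rank ∂_1 = 6 − 5 = 1, and the invariant factors of ∂_1 are all 1, so H_0 ≅ Z.
  H_1: rank ker ∂_1 − rank ∂_2 = (12 − 5) − 6 = 1, and the invariant factors of ∂_2 are all 1, so H_1 ≅ Z.
  H_2: rank ker ∂_2 − rank ∂_3 = (6 − 6) − 0 = 0, and there is no ∂_3, so H_2 ≅ 0.

(K is a triangulation of the cylinder S^1 x I.)

H_0 ≅ Z,  H_1 ≅ Z,  H_2 = 0.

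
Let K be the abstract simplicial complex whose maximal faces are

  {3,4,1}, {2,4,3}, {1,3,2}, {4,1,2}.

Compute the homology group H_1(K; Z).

K has 4 vertices, 6 edges, 4 triangles.
rank ∂_1 = 3, rank ∂_2 = 3 ⇒ b_1 = 6 − 3 − 3 = 0; all invariant factors of ∂_2 are 1 so no torsion. So H_1 ≅ 0.

H_1 ≅ 0.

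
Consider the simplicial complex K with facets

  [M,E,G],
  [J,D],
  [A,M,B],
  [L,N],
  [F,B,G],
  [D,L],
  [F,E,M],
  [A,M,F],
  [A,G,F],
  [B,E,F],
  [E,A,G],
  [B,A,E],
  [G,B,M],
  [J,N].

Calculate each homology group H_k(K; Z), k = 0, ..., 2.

Take the total order A < B < D < E < F < G < J < L < M < N on the vertex set. Then K (dimension 2) consists of the simplices:

  0-simplices (10): A, B, D, E, F, G, J, L, M, N
  1-simplices (19): AB, AE, AF, AG, AM, BE, BF, BG, BM, DJ, DL, EF, EG, EM, FG, FM, GM, JN, LN
  2-simplices (10): ABE, ABM, AEG, AFG, AFM, BEF, BFG, BGM, EFM, EGM

so the chain groups are C_0 ≅ Z^10, C_1 ≅ Z^19, C_2 ≅ Z^10.

∂_1: C_1 → C_0 is given by ∂[p,q] = [q] − [p]. For instance
  ∂BE = E − B.
The resulting 10×19 matrix has rank 8, and its Smith normal form has invariant factors (1,1,1,1,1,1,1,1).

∂_2: C_2 → C_1 maps a triangle to the signed sum of its edges. For instance
  ∂AEG = EG − AG + AE,
  ∂BGM = GM − BM + BG.
As a 19×10 matrix over Z this has rank 10, with invariant factors (1,1,1,1,1,1,1,1,1,2).

Computing H_k = (kernel of ∂_k) / (image of ∂_{k+1}):

  H_0: rank C_0 − rank ∂_1 = 10 − 8 = 2, and the invariant factors of ∂_1 are all 1, so H_0 = Z^2.
  H_1: rank ker ∂_1 − rank ∂_2 = (19 − 8) − 10 = 1, and ∂_2 has invariant factor 2 > 1, so H_1 = Z ⊕ Z/2Z.
  H_2: rank ker ∂_2 − rank ∂_3 = (10 − 10) − 0 = 0, and there is no ∂_3, so H_2 = 0.

As a check, the Euler characteristic is 10 − 19 + 10 = 1, which agrees with 2 − 1 + 0 = 1.
(K is a triangulation of the disjoint union of the circle S^1 and the real projective plane RP^2.)

H_0 = Z^2,  H_1 = Z ⊕ Z/2Z,  H_2 = 0.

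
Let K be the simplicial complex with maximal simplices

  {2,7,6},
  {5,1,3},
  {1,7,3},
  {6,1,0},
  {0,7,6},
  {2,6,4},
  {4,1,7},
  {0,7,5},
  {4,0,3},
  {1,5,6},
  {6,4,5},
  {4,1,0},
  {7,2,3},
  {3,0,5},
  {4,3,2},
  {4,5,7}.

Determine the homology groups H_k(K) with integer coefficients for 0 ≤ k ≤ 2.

H_0 = Z,  H_1 = Z^2,  H_2 = Z.

Order the vertices as 0 < 1 < 2 < 3 < 4 < 5 < 6 < 7. Listing each simplex with vertices in this order, K has dimension 2 with simplices:

  0-simplices (8): [0], [1], [2], [3], [4], [5], [6], [7]
  1-simplices (24): (24 of them)
  2-simplices (16): [0,1,4], [0,1,6], [0,3,4], [0,3,5], [0,5,7], [0,6,7], [1,3,5], [1,3,7], [1,4,7], [1,5,6], [2,3,4], [2,3,7], [2,4,6], [2,6,7], [4,5,6], [4,5,7]

Hence C_0 ≅ Z^8, C_1 ≅ Z^24, C_2 ≅ Z^16.

Boundary ∂_1: C_1 → C_0 sends each edge [p,q] (with p < q) to q − p. For instance
  ∂[1,4] = [4] − [1].
The resulting 8×24 matrix has rank 7, and its Smith normal form has invariant factors (1,1,1,1,1,1,1).

∂_2: C_2 → C_1 maps a triangle to the signed sum of its edges. For instance
  ∂[0,6,7] = [6,7] − [0,7] + [0,6],
  ∂[0,3,5] = [3,5] − [0,5] + [0,3].
This gives a 24×16 integer matrix of rank 15; reducing to Smith normal form yields diagonal entries (1,1,1,1,1,1,1,1,1,1,1,1,1,1,1).

From H_k ≅ ker(∂_k) / im(∂_{k+1}) we obtain:

  H_0: rank C_0 − rank ∂_1 = 8 − 7 = 1, and the invariant factors of ∂_1 are all 1, so H_0 = Z.
  H_1: rank ker ∂_1 − rank ∂_2 = (24 − 7) − 15 = 2, and the invariant factors of ∂_2 are all 1, so H_1 = Z^2.
  H_2: rank ker ∂_2 − rank ∂_3 = (16 − 15) − 0 = 1, and there is no ∂_3, so H_2 = Z.

As a check, the Euler characteristic is 8 − 24 + 16 = 0, which agrees with 1 − 2 + 1 = 0.
(K is a triangulation of the torus T^2.)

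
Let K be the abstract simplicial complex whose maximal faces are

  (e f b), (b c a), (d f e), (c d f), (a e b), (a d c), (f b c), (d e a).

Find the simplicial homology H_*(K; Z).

H_0 = Z,  H_1 = 0,  H_2 = Z.

K has 6 vertices, 12 edges, 8 triangles.
rank ∂_0 = 0, rank ∂_1 = 5 ⇒ b_0 = 6 − 0 − 5 = 1; all invariant factors of ∂_1 are 1 so no torsion. So H_0 = Z.
rank ∂_1 = 5, rank ∂_2 = 7 ⇒ b_1 = 12 − 5 − 7 = 0; all invariant factors of ∂_2 are 1 so no torsion. So H_1 = 0.
rank ∂_2 = 7, rank ∂_3 = 0 ⇒ b_2 = 8 − 7 − 0 = 1. So H_2 = Z.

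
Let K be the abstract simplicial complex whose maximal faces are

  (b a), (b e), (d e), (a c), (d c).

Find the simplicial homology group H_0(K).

H_0 = Z.

Fix the vertex order a < b < c < d < e and write every simplex with vertices in increasing order. Then dim K = 1 and the simplices of K are:

  0-simplices (5): a, b, c, d, e
  1-simplices (5): ab, ac, be, cd, de

Hence C_0 ≅ Z^5, C_1 ≅ Z^5.

∂_1: C_1 → C_0 maps an edge to its endpoints' difference, ∂[p,q] = q − p. For instance
  ∂cd = d − c.
The resulting 5×5 matrix has rank 4, and its Smith normal form has invariant factors (1,1,1,1).

Now H_k = ker ∂_k / im ∂_{k+1}, so:

  H_0: rank C_0 − rank ∂_1 = 5 − 4 = 1, and the invariant factors of ∂_1 are all 1, so H_0 ≅ Z.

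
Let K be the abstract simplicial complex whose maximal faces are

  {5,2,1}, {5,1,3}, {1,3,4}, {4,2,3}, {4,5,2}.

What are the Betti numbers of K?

We work with the vertex ordering 1 < 2 < 3 < 4 < 5. The simplices of K, each written with vertices in increasing order, are:

  0-simplices (5): [1], [2], [3], [4], [5]
  1-simplices (10): [1,2], [1,3], [1,4], [1,5], [2,3], [2,4], [2,5], [3,4], [3,5], [4,5]
  2-simplices (5): [1,2,5], [1,3,4], [1,3,5], [2,3,4], [2,4,5]

Hence C_0 ≅ Z^5, C_1 ≅ Z^10, C_2 ≅ Z^5.

∂_1: C_1 → C_0 sends each edge [p,q] (with p < q) to q − p. For instance
  ∂[2,4] = [4] − [2].
The 5×10 boundary matrix has rank 4 and Smith normal form diag(1,1,1,1).

∂_2: C_2 → C_1 sends each 2-simplex [p,q,r] to [q,r] − [p,r] + [p,q]. For instance
  ∂[1,3,4] = [3,4] − [1,4] + [1,3],
  ∂[1,2,5] = [2,5] − [1,5] + [1,2].
As a 10×5 matrix over Z this has rank 5, with invariant factors (1,1,1,1,1).

From H_k ≅ ker(∂_k) / im(∂_{k+1}) we obtain:

  H_0: rank C_0 − rank ∂_1 = 5 − 4 = 1, and the invariant factors of ∂_1 are all 1, so H_0 = Z.
  H_1: rank ker ∂_1 − rank ∂_2 = (10 − 4) − 5 = 1, and the invariant factors of ∂_2 are all 1, so H_1 = Z.
  H_2: rank ker ∂_2 − rank ∂_3 = (5 − 5) − 0 = 0, and there is no ∂_3, so H_2 = 0.

(K is a triangulation of the Möbius band.)

Hence the Betti numbers are b_0 = 1, b_1 = 1, b_2 = 0.

b_0 = 1, b_1 = 1, b_2 = 0.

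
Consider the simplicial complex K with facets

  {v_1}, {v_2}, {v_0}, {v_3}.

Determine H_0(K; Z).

H_0 = Z^4.

K has 4 vertices.
rank ∂_0 = 0, rank ∂_1 = 0 ⇒ b_0 = 4 − 0 − 0 = 4. So H_0 ≅ Z^4.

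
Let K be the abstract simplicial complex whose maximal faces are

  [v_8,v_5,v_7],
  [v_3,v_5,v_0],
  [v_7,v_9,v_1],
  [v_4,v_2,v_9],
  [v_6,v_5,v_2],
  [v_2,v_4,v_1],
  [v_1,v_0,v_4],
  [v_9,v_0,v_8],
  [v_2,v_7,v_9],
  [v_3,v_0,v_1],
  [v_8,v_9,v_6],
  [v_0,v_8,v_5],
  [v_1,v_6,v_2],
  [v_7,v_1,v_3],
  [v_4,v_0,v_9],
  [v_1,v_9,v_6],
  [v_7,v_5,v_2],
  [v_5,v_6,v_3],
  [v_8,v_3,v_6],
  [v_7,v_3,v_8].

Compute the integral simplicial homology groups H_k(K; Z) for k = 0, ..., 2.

H_0 ≅ Z,  H_1 ≅ Z ⊕ Z/2,  H_2 = 0.

Order the vertices as v_0 < v_1 < v_2 < v_3 < v_4 < v_5 < v_6 < v_7 < v_8 < v_9. Listing each simplex with vertices in this order, K has dimension 2 with simplices:

  0-simplices (10): [v_0], [v_1], [v_2], [v_3], [v_4], [v_5], [v_6], [v_7], [v_8], [v_9]
  1-simplices (30): (30 of them)
  2-simplices (20): (20 of them)

giving chain groups C_0 ≅ Z^10, C_1 ≅ Z^30, C_2 ≅ Z^20.

∂_1: C_1 → C_0 maps an edge to its endpoints' difference, ∂[p,q] = q − p. For instance
  ∂[v_2,v_5] = [v_5] − [v_2].
This gives a 10×30 integer matrix of rank 9; reducing to Smith normal form yields diagonal entries (1,1,1,1,1,1,1,1,1).

∂_2: C_2 → C_1 sends each 2-simplex [p,q,r] to [q,r] − [p,r] + [p,q]. For instance
  ∂[v_3,v_6,v_8] = [v_6,v_8] − [v_3,v_8] + [v_3,v_6],
  ∂[v_1,v_2,v_6] = [v_2,v_6] − [v_1,v_6] + [v_1,v_2].
The resulting 30×20 matrix has rank 20, and its Smith normal form has invariant factors (1,1,1,1,1,1,1,1,1,1,1,1,1,1,1,1,1,1,1,2).

Computing H_k = (kernel of ∂_k) / (image of ∂_{k+1}):

  H_0: rank C_0 − rank ∂_1 = 10 − 9 = 1, and the invariant factors of ∂_1 are all 1, so H_0 ≅ Z.
  H_1: rank ker ∂_1 − rank ∂_2 = (30 − 9) − 20 = 1, and ∂_2 has invariant factor 2 > 1, so H_1 ≅ Z ⊕ Z/2.
  H_2: rank ker ∂_2 − rank ∂_3 = (20 − 20) − 0 = 0, and there is no ∂_3, so H_2 ≅ 0.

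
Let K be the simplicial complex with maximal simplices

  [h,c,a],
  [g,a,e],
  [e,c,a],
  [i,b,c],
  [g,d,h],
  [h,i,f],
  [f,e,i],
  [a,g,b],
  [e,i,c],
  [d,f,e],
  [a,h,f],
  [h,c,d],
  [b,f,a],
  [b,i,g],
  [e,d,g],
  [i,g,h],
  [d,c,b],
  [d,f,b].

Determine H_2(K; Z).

K has 9 vertices, 27 edges, 18 triangles.
rank ∂_2 = 17, rank ∂_3 = 0 ⇒ b_2 = 18 − 17 − 0 = 1. So H_2 = Z.

H_2 ≅ Z.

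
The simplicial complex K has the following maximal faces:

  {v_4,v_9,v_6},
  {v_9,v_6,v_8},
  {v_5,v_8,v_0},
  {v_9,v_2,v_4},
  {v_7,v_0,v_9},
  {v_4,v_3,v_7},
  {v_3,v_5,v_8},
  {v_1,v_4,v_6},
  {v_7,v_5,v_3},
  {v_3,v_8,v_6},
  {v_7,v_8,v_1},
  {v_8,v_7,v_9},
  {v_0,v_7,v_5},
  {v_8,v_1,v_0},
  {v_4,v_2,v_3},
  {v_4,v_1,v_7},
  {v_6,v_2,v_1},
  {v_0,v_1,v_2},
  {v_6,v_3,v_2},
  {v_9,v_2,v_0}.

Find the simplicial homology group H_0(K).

H_0 ≅ Z.

Fix the vertex order v_0 < v_1 < v_2 < v_3 < v_4 < v_5 < v_6 < v_7 < v_8 < v_9 and write every simplex with vertices in increasing order. Then dim K = 2 and the simplices of K are:

  0-simplices (10): [v_0], [v_1], [v_2], [v_3], [v_4], [v_5], [v_6], [v_7], [v_8], [v_9]
  1-simplices (30): (30 of them)
  2-simplices (20): (20 of them)

so the chain groups are C_0 ≅ Z^10, C_1 ≅ Z^30, C_2 ≅ Z^20.

∂_1: C_1 → C_0 maps an edge to its endpoints' difference, ∂[p,q] = q − p. For instance
  ∂[v_2,v_6] = [v_6] − [v_2].
The 10×30 boundary matrix has rank 9 and Smith normal form diag(1,1,1,1,1,1,1,1,1).

The boundary map ∂_2: C_2 → C_1 sends each 2-simplex [p,q,r] to [q,r] − [p,r] + [p,q]. For instance
  ∂[v_3,v_4,v_7] = [v_4,v_7] − [v_3,v_7] + [v_3,v_4],
  ∂[v_0,v_7,v_9] = [v_7,v_9] − [v_0,v_9] + [v_0,v_7].
The resulting 30×20 matrix has rank 20, and its Smith normal form has invariant factors (1,1,1,1,1,1,1,1,1,1,1,1,1,1,1,1,1,1,1,2).

Computing H_k = (kernel of ∂_k) / (image of ∂_{k+1}):

  H_0: rank C_0 − rank ∂_1 = 10 − 9 = 1, and the invariant factors of ∂_1 are all 1, so H_0 ≅ Z.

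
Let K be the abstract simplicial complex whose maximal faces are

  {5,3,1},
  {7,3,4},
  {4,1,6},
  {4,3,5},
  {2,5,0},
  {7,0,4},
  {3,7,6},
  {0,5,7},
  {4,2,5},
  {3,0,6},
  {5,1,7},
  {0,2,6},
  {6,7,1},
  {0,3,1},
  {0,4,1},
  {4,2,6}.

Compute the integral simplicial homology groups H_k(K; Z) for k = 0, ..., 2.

We work with the vertex ordering 0 < 1 < 2 < 3 < 4 < 5 < 6 < 7. The simplices of K, each written with vertices in increasing order, are:

  0-simplices (8): [0], [1], [2], [3], [4], [5], [6], [7]
  1-simplices (24): (24 of them)
  2-simplices (16): [0,1,3], [0,1,4], [0,2,5], [0,2,6], [0,3,6], [0,4,7], [0,5,7], [1,3,5], [1,4,6], [1,5,7], [1,6,7], [2,4,5], [2,4,6], [3,4,5], [3,4,7], [3,6,7]

giving chain groups C_0 ≅ Z^8, C_1 ≅ Z^24, C_2 ≅ Z^16.

Boundary ∂_1: C_1 → C_0 maps an edge to its endpoints' difference, ∂[p,q] = q − p. For instance
  ∂[4,5] = [5] − [4].
The 8×24 boundary matrix has rank 7 and Smith normal form diag(1,1,1,1,1,1,1).

The boundary map ∂_2: C_2 → C_1 sends each 2-simplex [p,q,r] to [q,r] − [p,r] + [p,q]. For instance
  ∂[2,4,5] = [4,5] − [2,5] + [2,4],
  ∂[1,6,7] = [6,7] − [1,7] + [1,6].
As a 24×16 matrix over Z this has rank 15, with invariant factors (1,1,1,1,1,1,1,1,1,1,1,1,1,1,1).

Now H_k = ker ∂_k / im ∂_{k+1}, so:

  H_0: rank C_0 − rank ∂_1 = 8 − 7 = 1, and the invariant factors of ∂_1 are all 1, so H_0 ≅ Z.
  H_1: rank ker ∂_1 − rank ∂_2 = (24 − 7) − 15 = 2, and the invariant factors of ∂_2 are all 1, so H_1 ≅ Z^2.
  H_2: rank ker ∂_2 − rank ∂_3 = (16 − 15) − 0 = 1, and there is no ∂_3, so H_2 ≅ Z.

H_0 ≅ Z,  H_1 ≅ Z^2,  H_2 ≅ Z.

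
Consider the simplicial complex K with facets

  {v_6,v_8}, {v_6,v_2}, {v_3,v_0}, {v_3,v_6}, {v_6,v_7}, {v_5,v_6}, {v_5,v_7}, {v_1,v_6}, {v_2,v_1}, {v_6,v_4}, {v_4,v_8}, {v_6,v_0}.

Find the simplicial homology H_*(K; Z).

H_0 ≅ Z,  H_1 ≅ Z^4.

Fix the vertex order v_0 < v_1 < v_2 < v_3 < v_4 < v_5 < v_6 < v_7 < v_8 and write every simplex with vertices in increasing order. Then dim K = 1 and the simplices of K are:

  0-simplices (9): [v_0], [v_1], [v_2], [v_3], [v_4], [v_5], [v_6], [v_7], [v_8]
  1-simplices (12): [v_0,v_3], [v_0,v_6], [v_1,v_2], [v_1,v_6], [v_2,v_6], [v_3,v_6], [v_4,v_6], [v_4,v_8], [v_5,v_6], [v_5,v_7], [v_6,v_7], [v_6,v_8]

giving chain groups C_0 ≅ Z^9, C_1 ≅ Z^12.

∂_1: C_1 → C_0 maps an edge to its endpoints' difference, ∂[p,q] = q − p.
This gives a 9×12 integer matrix of rank 8; reducing to Smith normal form yields diagonal entries (1,1,1,1,1,1,1,1).

Computing H_k = (kernel of ∂_k) / (image of ∂_{k+1}):

  H_0: rank C_0 − rank ∂_1 = 9 − 8 = 1, and the invariant factors of ∂_1 are all 1, so H_0 = Z.
  H_1: rank ker ∂_1 − rank ∂_2 = (12 − 8) − 0 = 4, and there is no ∂_2, so H_1 = Z^4.

As a check, the Euler characteristic is 9 − 12 = -3, which agrees with 1 − 4 = -3.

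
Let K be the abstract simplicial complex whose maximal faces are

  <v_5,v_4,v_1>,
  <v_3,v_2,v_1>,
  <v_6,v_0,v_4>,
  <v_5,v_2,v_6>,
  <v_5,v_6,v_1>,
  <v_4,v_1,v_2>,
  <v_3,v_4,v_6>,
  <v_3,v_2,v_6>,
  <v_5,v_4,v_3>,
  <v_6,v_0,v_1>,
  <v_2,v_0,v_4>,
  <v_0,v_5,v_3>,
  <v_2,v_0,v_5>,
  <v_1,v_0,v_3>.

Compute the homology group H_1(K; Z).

Take the total order v_0 < v_1 < v_2 < v_3 < v_4 < v_5 < v_6 on the vertex set. Then K (dimension 2) consists of the simplices:

  0-simplices (7): [v_0], [v_1], [v_2], [v_3], [v_4], [v_5], [v_6]
  1-simplices (21): (21 of them)
  2-simplices (14): (14 of them)

so the chain groups are C_0 ≅ Z^7, C_1 ≅ Z^21, C_2 ≅ Z^14.

The boundary map ∂_1: C_1 → C_0 is given by ∂[p,q] = [q] − [p]. For instance
  ∂[v_3,v_5] = [v_5] − [v_3].
As a 7×21 matrix over Z this has rank 6, with invariant factors (1,1,1,1,1,1).

Boundary ∂_2: C_2 → C_1 maps a triangle to the signed sum of its edges. For instance
  ∂[v_1,v_4,v_5] = [v_4,v_5] − [v_1,v_5] + [v_1,v_4],
  ∂[v_0,v_4,v_6] = [v_4,v_6] − [v_0,v_6] + [v_0,v_4].
The resulting 21×14 matrix has rank 13, and its Smith normal form has invariant factors (1,1,1,1,1,1,1,1,1,1,1,1,1).

Computing H_k = (kernel of ∂_k) / (image of ∂_{k+1}):

  H_1: rank ker ∂_1 − rank ∂_2 = (21 − 6) − 13 = 2, and the invariant factors of ∂_2 are all 1, so H_1 ≅ Z^2.

H_1 = Z^2.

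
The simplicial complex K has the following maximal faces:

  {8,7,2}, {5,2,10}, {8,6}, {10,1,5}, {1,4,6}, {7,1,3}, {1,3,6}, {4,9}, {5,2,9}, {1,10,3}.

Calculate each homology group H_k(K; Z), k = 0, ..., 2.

We work with the vertex ordering 1 < 2 < 3 < 4 < 5 < 6 < 7 < 8 < 9 < 10. The simplices of K, each written with vertices in increasing order, are:

  0-simplices (10): [1], [2], [3], [4], [5], [6], [7], [8], [9], [10]
  1-simplices (20): [1,3], [1,4], [1,5], [1,6], [1,7], [1,10], [2,5], [2,7], [2,8], [2,9], [2,10], [3,6], [3,7], [3,10], [4,6], [4,9], [5,9], [5,10], [6,8], [7,8]
  2-simplices (8): [1,3,6], [1,3,7], [1,3,10], [1,4,6], [1,5,10], [2,5,9], [2,5,10], [2,7,8]

so the chain groups are C_0 ≅ Z^10, C_1 ≅ Z^20, C_2 ≅ Z^8.

∂_1: C_1 → C_0 maps an edge to its endpoints' difference, ∂[p,q] = q − p. For instance
  ∂[3,6] = [6] − [3].
This gives a 10×20 integer matrix of rank 9; reducing to Smith normal form yields diagonal entries (1,1,1,1,1,1,1,1,1).

∂_2: C_2 → C_1 acts by ∂[p,q,r] = [q,r] − [p,r] + [p,q]. For instance
  ∂[2,5,10] = [5,10] − [2,10] + [2,5],
  ∂[1,4,6] = [4,6] − [1,6] + [1,4].
As a 20×8 matrix over Z this has rank 8, with invariant factors (1,1,1,1,1,1,1,1).

Computing H_k = (kernel of ∂_k) / (image of ∂_{k+1}):

  H_0: rank C_0 − rank ∂_1 = 10 − 9 = 1, and the invariant factors of ∂_1 are all 1, so H_0 = Z.
  H_1: rank ker ∂_1 − rank ∂_2 = (20 − 9) − 8 = 3, and the invariant factors of ∂_2 are all 1, so H_1 = Z^3.
  H_2: rank ker ∂_2 − rank ∂_3 = (8 − 8) − 0 = 0, and there is no ∂_3, so H_2 = 0.

H_0 = Z,  H_1 = Z^3,  H_2 = 0.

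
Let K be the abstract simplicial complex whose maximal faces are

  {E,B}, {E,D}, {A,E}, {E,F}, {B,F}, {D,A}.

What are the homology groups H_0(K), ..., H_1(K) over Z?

Order the vertices as A < B < D < E < F. Listing each simplex with vertices in this order, K has dimension 1 with simplices:

  0-simplices (5): A, B, D, E, F
  1-simplices (6): AD, AE, BE, BF, DE, EF

so the chain groups are C_0 ≅ Z^5, C_1 ≅ Z^6.

Boundary ∂_1: C_1 → C_0 is given by ∂[p,q] = [q] − [p]. For instance
  ∂BF = F − B.
The resulting 5×6 matrix has rank 4, and its Smith normal form has invariant factors (1,1,1,1).

Now H_k = ker ∂_k / im ∂_{k+1}, so:

  H_0: rank C_0 − rank ∂_1 = 5 − 4 = 1, and the invariant factors of ∂_1 are all 1, so H_0 ≅ Z.
  H_1: rank ker ∂_1 − rank ∂_2 = (6 − 4) − 0 = 2, and there is no ∂_2, so H_1 ≅ Z^2.

(K is a triangulation of a wedge of 2 circles.)

H_0 = Z,  H_1 = Z^2.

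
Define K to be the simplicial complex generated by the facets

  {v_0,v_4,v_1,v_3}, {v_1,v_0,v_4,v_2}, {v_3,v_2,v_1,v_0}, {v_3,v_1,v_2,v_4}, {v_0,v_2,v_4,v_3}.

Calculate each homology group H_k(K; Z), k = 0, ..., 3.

H_0 ≅ Z,  H_1 = 0,  H_2 = 0,  H_3 ≅ Z.

Order the vertices as v_0 < v_1 < v_2 < v_3 < v_4. Listing each simplex with vertices in this order, K has dimension 3 with simplices:

  0-simplices (5): [v_0], [v_1], [v_2], [v_3], [v_4]
  1-simplices (10): [v_0,v_1], [v_0,v_2], [v_0,v_3], [v_0,v_4], [v_1,v_2], [v_1,v_3], [v_1,v_4], [v_2,v_3], [v_2,v_4], [v_3,v_4]
  2-simplices (10): [v_0,v_1,v_2], [v_0,v_1,v_3], [v_0,v_1,v_4], [v_0,v_2,v_3], [v_0,v_2,v_4], [v_0,v_3,v_4], [v_1,v_2,v_3], [v_1,v_2,v_4], [v_1,v_3,v_4], [v_2,v_3,v_4]
  3-simplices (5): [v_0,v_1,v_2,v_3], [v_0,v_1,v_2,v_4], [v_0,v_1,v_3,v_4], [v_0,v_2,v_3,v_4], [v_1,v_2,v_3,v_4]

so the chain groups are C_0 ≅ Z^5, C_1 ≅ Z^10, C_2 ≅ Z^10, C_3 ≅ Z^5.

∂_1: C_1 → C_0 sends each edge [p,q] (with p < q) to q − p.
As a 5×10 matrix over Z this has rank 4, with invariant factors (1,1,1,1).

The boundary map ∂_2: C_2 → C_1 maps a triangle to the signed sum of its edges. For instance
  ∂[v_2,v_3,v_4] = [v_3,v_4] − [v_2,v_4] + [v_2,v_3],
  ∂[v_1,v_2,v_4] = [v_2,v_4] − [v_1,v_4] + [v_1,v_2].
The resulting 10×10 matrix has rank 6, and its Smith normal form has invariant factors (1,1,1,1,1,1).

∂_3: C_3 → C_2 sends each 3-simplex σ to the alternating sum Σ_i (−1)^i (σ with its i-th vertex removed). For instance
  ∂[v_0,v_1,v_2,v_4] = [v_1,v_2,v_4] − [v_0,v_2,v_4] + [v_0,v_1,v_4] − [v_0,v_1,v_2],
  ∂[v_0,v_1,v_3,v_4] = [v_1,v_3,v_4] − [v_0,v_3,v_4] + [v_0,v_1,v_4] − [v_0,v_1,v_3].
The resulting 10×5 matrix has rank 4, and its Smith normal form has invariant factors (1,1,1,1).

Reading off H_k = ker ∂_k / im ∂_{k+1}:

  H_0: rank C_0 − rank ∂_1 = 5 − 4 = 1, and the invariant factors of ∂_1 are all 1, so H_0 ≅ Z.
  H_1: rank ker ∂_1 − rank ∂_2 = (10 − 4) − 6 = 0, and the invariant factors of ∂_2 are all 1, so H_1 ≅ 0.
  H_2: rank ker ∂_2 − rank ∂_3 = (10 − 6) − 4 = 0, and the invariant factors of ∂_3 are all 1, so H_2 ≅ 0.
  H_3: rank ker ∂_3 − rank ∂_4 = (5 − 4) − 0 = 1, and there is no ∂_4, so H_3 ≅ Z.

As a check, the Euler characteristic is 5 − 10 + 10 − 5 = 0, which agrees with 1 − 0 + 0 − 1 = 0.
(K is a triangulation of the 3-sphere S^3.)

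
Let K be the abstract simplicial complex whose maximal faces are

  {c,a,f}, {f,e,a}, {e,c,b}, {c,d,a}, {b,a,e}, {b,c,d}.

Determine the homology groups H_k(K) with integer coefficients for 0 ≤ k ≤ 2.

Fix the vertex order a < b < c < d < e < f and write every simplex with vertices in increasing order. Then dim K = 2 and the simplices of K are:

  0-simplices (6): a, b, c, d, e, f
  1-simplices (12): ab, ac, ad, ae, af, bc, bd, be, cd, ce, cf, ef
  2-simplices (6): abe, acd, acf, aef, bcd, bce

so the chain groups are C_0 ≅ Z^6, C_1 ≅ Z^12, C_2 ≅ Z^6.

Boundary ∂_1: C_1 → C_0 is given by ∂[p,q] = [q] − [p].
The 6×12 boundary matrix has rank 5 and Smith normal form diag(1,1,1,1,1).

∂_2: C_2 → C_1 acts by ∂[p,q,r] = [q,r] − [p,r] + [p,q]. For instance
  ∂bcd = cd − bd + bc,
  ∂abe = be − ae + ab.
The 12×6 boundary matrix has rank 6 and Smith normal form diag(1,1,1,1,1,1).

Reading off H_k = ker ∂_k / im ∂_{k+1}:

  H_0: rank C_0 − rank ∂_1 = 6 − 5 = 1, and the invariant factors of ∂_1 are all 1, so H_0 ≅ Z.
  H_1: rank ker ∂_1 − rank ∂_2 = (12 − 5) − 6 = 1, and the invariant factors of ∂_2 are all 1, so H_1 ≅ Z.
  H_2: rank ker ∂_2 − rank ∂_3 = (6 − 6) − 0 = 0, and there is no ∂_3, so H_2 ≅ 0.

As a check, the Euler characteristic is 6 − 12 + 6 = 0, which agrees with 1 − 1 + 0 = 0.
(K is a triangulation of the cylinder S^1 x I.)

H_0 ≅ Z,  H_1 ≅ Z,  H_2 = 0.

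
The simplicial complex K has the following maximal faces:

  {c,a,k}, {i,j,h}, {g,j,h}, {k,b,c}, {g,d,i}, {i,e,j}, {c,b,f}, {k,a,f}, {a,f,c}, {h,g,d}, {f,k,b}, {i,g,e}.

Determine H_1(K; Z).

H_1 ≅ Z.

Order the vertices as a < b < c < d < e < f < g < h < i < j < k. Listing each simplex with vertices in this order, K has dimension 2 with simplices:

  0-simplices (11): a, b, c, d, e, f, g, h, i, j, k
  1-simplices (21): ac, af, ak, bc, bf, bk, cf, ck, dg, dh, di, eg, ei, ej, fk, gh, gi, gj, hi, hj, ij
  2-simplices (12): acf, ack, afk, bcf, bck, bfk, dgh, dgi, egi, eij, ghj, hij

Hence C_0 ≅ Z^11, C_1 ≅ Z^21, C_2 ≅ Z^12.

The boundary map ∂_1: C_1 → C_0 is given by ∂[p,q] = [q] − [p]. For instance
  ∂eg = g − e.
The resulting 11×21 matrix has rank 9, and its Smith normal form has invariant factors (1,1,1,1,1,1,1,1,1).

∂_2: C_2 → C_1 acts by ∂[p,q,r] = [q,r] − [p,r] + [p,q]. For instance
  ∂bcf = cf − bf + bc,
  ∂acf = cf − af + ac.
As a 21×12 matrix over Z this has rank 11, with invariant factors (1,1,1,1,1,1,1,1,1,1,1).

Computing H_k = (kernel of ∂_k) / (image of ∂_{k+1}):

  H_1: rank ker ∂_1 − rank ∂_2 = (21 − 9) − 11 = 1, and the invariant factors of ∂_2 are all 1, so H_1 = Z.

(K is a triangulation of the disjoint union of the cylinder S^1 x I and the 2-sphere S^2.)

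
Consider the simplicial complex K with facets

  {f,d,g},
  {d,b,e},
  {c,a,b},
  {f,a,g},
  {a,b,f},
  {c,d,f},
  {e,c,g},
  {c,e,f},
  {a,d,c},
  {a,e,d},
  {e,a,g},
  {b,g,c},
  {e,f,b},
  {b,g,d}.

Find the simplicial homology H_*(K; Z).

H_0 = Z,  H_1 = Z^2,  H_2 = Z.

K has 7 vertices, 21 edges, 14 triangles.
rank ∂_0 = 0, rank ∂_1 = 6 ⇒ b_0 = 7 − 0 − 6 = 1; all invariant factors of ∂_1 are 1 so no torsion. So H_0 = Z.
rank ∂_1 = 6, rank ∂_2 = 13 ⇒ b_1 = 21 − 6 − 13 = 2; all invariant factors of ∂_2 are 1 so no torsion. So H_1 = Z^2.
rank ∂_2 = 13, rank ∂_3 = 0 ⇒ b_2 = 14 − 13 − 0 = 1. So H_2 = Z.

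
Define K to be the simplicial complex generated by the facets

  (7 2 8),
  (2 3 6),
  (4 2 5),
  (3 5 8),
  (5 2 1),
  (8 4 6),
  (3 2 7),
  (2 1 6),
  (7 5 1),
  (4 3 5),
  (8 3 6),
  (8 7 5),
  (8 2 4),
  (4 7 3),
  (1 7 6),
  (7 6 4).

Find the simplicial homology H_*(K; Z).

H_0 ≅ Z,  H_1 ≅ Z^2,  H_2 ≅ Z.

Fix the vertex order 1 < 2 < 3 < 4 < 5 < 6 < 7 < 8 and write every simplex with vertices in increasing order. Then dim K = 2 and the simplices of K are:

  0-simplices (8): [1], [2], [3], [4], [5], [6], [7], [8]
  1-simplices (24): (24 of them)
  2-simplices (16): [1,2,5], [1,2,6], [1,5,7], [1,6,7], [2,3,6], [2,3,7], [2,4,5], [2,4,8], [2,7,8], [3,4,5], [3,4,7], [3,5,8], [3,6,8], [4,6,7], [4,6,8], [5,7,8]

giving chain groups C_0 ≅ Z^8, C_1 ≅ Z^24, C_2 ≅ Z^16.

The boundary map ∂_1: C_1 → C_0 sends each edge [p,q] (with p < q) to q − p.
This gives a 8×24 integer matrix of rank 7; reducing to Smith normal form yields diagonal entries (1,1,1,1,1,1,1).

Boundary ∂_2: C_2 → C_1 acts by ∂[p,q,r] = [q,r] − [p,r] + [p,q]. For instance
  ∂[4,6,7] = [6,7] − [4,7] + [4,6],
  ∂[4,6,8] = [6,8] − [4,8] + [4,6].
The 24×16 boundary matrix has rank 15 and Smith normal form diag(1,1,1,1,1,1,1,1,1,1,1,1,1,1,1).

Now H_k = ker ∂_k / im ∂_{k+1}, so:

  H_0: rank C_0 − rank ∂_1 = 8 − 7 = 1, and the invariant factors of ∂_1 are all 1, so H_0 = Z.
  H_1: rank ker ∂_1 − rank ∂_2 = (24 − 7) − 15 = 2, and the invariant factors of ∂_2 are all 1, so H_1 = Z^2.
  H_2: rank ker ∂_2 − rank ∂_3 = (16 − 15) − 0 = 1, and there is no ∂_3, so H_2 = Z.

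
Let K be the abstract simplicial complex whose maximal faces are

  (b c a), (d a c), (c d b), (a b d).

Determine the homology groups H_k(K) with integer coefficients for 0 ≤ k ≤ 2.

Take the total order a < b < c < d on the vertex set. Then K (dimension 2) consists of the simplices:

  0-simplices (4): a, b, c, d
  1-simplices (6): ab, ac, ad, bc, bd, cd
  2-simplices (4): abc, abd, acd, bcd

Hence C_0 ≅ Z^4, C_1 ≅ Z^6, C_2 ≅ Z^4.

∂_1: C_1 → C_0 is given by ∂[p,q] = [q] − [p]. For instance
  ∂ac = c − a.
The resulting 4×6 matrix has rank 3, and its Smith normal form has invariant factors (1,1,1).

The boundary map ∂_2: C_2 → C_1 maps a triangle to the signed sum of its edges. For instance
  ∂bcd = cd − bd + bc,
  ∂abd = bd − ad + ab.
As a 6×4 matrix over Z this has rank 3, with invariant factors (1,1,1).

Reading off H_k = ker ∂_k / im ∂_{k+1}:

  H_0: rank C_0 − rank ∂_1 = 4 − 3 = 1, and the invariant factors of ∂_1 are all 1, so H_0 ≅ Z.
  H_1: rank ker ∂_1 − rank ∂_2 = (6 − 3) − 3 = 0, and the invariant factors of ∂_2 are all 1, so H_1 ≅ 0.
  H_2: rank ker ∂_2 − rank ∂_3 = (4 − 3) − 0 = 1, and there is no ∂_3, so H_2 ≅ Z.

H_0 = Z,  H_1 = 0,  H_2 = Z.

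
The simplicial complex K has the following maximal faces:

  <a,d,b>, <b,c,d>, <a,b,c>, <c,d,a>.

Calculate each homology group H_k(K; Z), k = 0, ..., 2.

We work with the vertex ordering a < b < c < d. The simplices of K, each written with vertices in increasing order, are:

  0-simplices (4): a, b, c, d
  1-simplices (6): ab, ac, ad, bc, bd, cd
  2-simplices (4): abc, abd, acd, bcd

giving chain groups C_0 ≅ Z^4, C_1 ≅ Z^6, C_2 ≅ Z^4.

The boundary map ∂_1: C_1 → C_0 sends each edge [p,q] (with p < q) to q − p.
The resulting 4×6 matrix has rank 3, and its Smith normal form has invariant factors (1,1,1).

∂_2: C_2 → C_1 acts by ∂[p,q,r] = [q,r] − [p,r] + [p,q]. For instance
  ∂acd = cd − ad + ac,
  ∂bcd = cd − bd + bc.
The 6×4 boundary matrix has rank 3 and Smith normal form diag(1,1,1).

Now H_k = ker ∂_k / im ∂_{k+1}, so:

  H_0: rank C_0 − rank ∂_1 = 4 − 3 = 1, and the invariant factors of ∂_1 are all 1, so H_0 ≅ Z.
  H_1: rank ker ∂_1 − rank ∂_2 = (6 − 3) − 3 = 0, and the invariant factors of ∂_2 are all 1, so H_1 ≅ 0.
  H_2: rank ker ∂_2 − rank ∂_3 = (4 − 3) − 0 = 1, and there is no ∂_3, so H_2 ≅ Z.

(K is a triangulation of the 2-sphere S^2.)

H_0 = Z,  H_1 = 0,  H_2 = Z.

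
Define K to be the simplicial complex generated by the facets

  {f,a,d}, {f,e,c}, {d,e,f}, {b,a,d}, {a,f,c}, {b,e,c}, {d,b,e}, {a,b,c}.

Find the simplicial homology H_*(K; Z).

Fix the vertex order a < b < c < d < e < f and write every simplex with vertices in increasing order. Then dim K = 2 and the simplices of K are:

  0-simplices (6): a, b, c, d, e, f
  1-simplices (12): ab, ac, ad, af, bc, bd, be, ce, cf, de, df, ef
  2-simplices (8): abc, abd, acf, adf, bce, bde, cef, def

giving chain groups C_0 ≅ Z^6, C_1 ≅ Z^12, C_2 ≅ Z^8.

∂_1: C_1 → C_0 is given by ∂[p,q] = [q] − [p]. For instance
  ∂ab = b − a.
The resulting 6×12 matrix has rank 5, and its Smith normal form has invariant factors (1,1,1,1,1).

∂_2: C_2 → C_1 acts by ∂[p,q,r] = [q,r] − [p,r] + [p,q]. For instance
  ∂bde = de − be + bd,
  ∂cef = ef − cf + ce.
The resulting 12×8 matrix has rank 7, and its Smith normal form has invariant factors (1,1,1,1,1,1,1).

Now H_k = ker ∂_k / im ∂_{k+1}, so:

  H_0: rank C_0 − rank ∂_1 = 6 − 5 = 1, and the invariant factors of ∂_1 are all 1, so H_0 = Z.
  H_1: rank ker ∂_1 − rank ∂_2 = (12 − 5) − 7 = 0, and the invariant factors of ∂_2 are all 1, so H_1 = 0.
  H_2: rank ker ∂_2 − rank ∂_3 = (8 − 7) − 0 = 1, and there is no ∂_3, so H_2 = Z.

H_0 = Z,  H_1 = 0,  H_2 = Z.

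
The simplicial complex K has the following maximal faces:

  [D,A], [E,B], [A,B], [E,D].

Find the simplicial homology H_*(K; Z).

H_0 ≅ Z,  H_1 ≅ Z.

Take the total order A < B < D < E on the vertex set. Then K (dimension 1) consists of the simplices:

  0-simplices (4): A, B, D, E
  1-simplices (4): AB, AD, BE, DE

so the chain groups are C_0 ≅ Z^4, C_1 ≅ Z^4.

Boundary ∂_1: C_1 → C_0 maps an edge to its endpoints' difference, ∂[p,q] = q − p. For instance
  ∂AD = D − A.
As a 4×4 matrix over Z this has rank 3, with invariant factors (1,1,1).

From H_k ≅ ker(∂_k) / im(∂_{k+1}) we obtain:

  H_0: rank C_0 − rank ∂_1 = 4 − 3 = 1, and the invariant factors of ∂_1 are all 1, so H_0 ≅ Z.
  H_1: rank ker ∂_1 − rank ∂_2 = (4 − 3) − 0 = 1, and there is no ∂_2, so H_1 ≅ Z.

(K is a triangulation of the circle S^1.)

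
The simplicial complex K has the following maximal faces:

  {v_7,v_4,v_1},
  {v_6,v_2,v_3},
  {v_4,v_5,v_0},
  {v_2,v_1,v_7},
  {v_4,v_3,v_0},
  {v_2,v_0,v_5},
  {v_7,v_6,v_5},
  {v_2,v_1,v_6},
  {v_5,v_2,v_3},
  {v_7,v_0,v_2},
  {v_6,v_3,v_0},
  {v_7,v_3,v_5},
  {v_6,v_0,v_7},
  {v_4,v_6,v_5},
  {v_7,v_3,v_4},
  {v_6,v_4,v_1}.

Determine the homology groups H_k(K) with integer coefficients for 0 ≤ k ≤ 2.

Fix the vertex order v_0 < v_1 < v_2 < v_3 < v_4 < v_5 < v_6 < v_7 and write every simplex with vertices in increasing order. Then dim K = 2 and the simplices of K are:

  0-simplices (8): [v_0], [v_1], [v_2], [v_3], [v_4], [v_5], [v_6], [v_7]
  1-simplices (24): (24 of them)
  2-simplices (16): (16 of them)

Hence C_0 ≅ Z^8, C_1 ≅ Z^24, C_2 ≅ Z^16.

Boundary ∂_1: C_1 → C_0 maps an edge to its endpoints' difference, ∂[p,q] = q − p. For instance
  ∂[v_0,v_7] = [v_7] − [v_0].
The resulting 8×24 matrix has rank 7, and its Smith normal form has invariant factors (1,1,1,1,1,1,1).

∂_2: C_2 → C_1 sends each 2-simplex [p,q,r] to [q,r] − [p,r] + [p,q]. For instance
  ∂[v_2,v_3,v_6] = [v_3,v_6] − [v_2,v_6] + [v_2,v_3],
  ∂[v_0,v_3,v_4] = [v_3,v_4] − [v_0,v_4] + [v_0,v_3].
The 24×16 boundary matrix has rank 15 and Smith normal form diag(1,1,1,1,1,1,1,1,1,1,1,1,1,1,1).

Reading off H_k = ker ∂_k / im ∂_{k+1}:

  H_0: rank C_0 − rank ∂_1 = 8 − 7 = 1, and the invariant factors of ∂_1 are all 1, so H_0 ≅ Z.
  H_1: rank ker ∂_1 − rank ∂_2 = (24 − 7) − 15 = 2, and the invariant factors of ∂_2 are all 1, so H_1 ≅ Z^2.
  H_2: rank ker ∂_2 − rank ∂_3 = (16 − 15) − 0 = 1, and there is no ∂_3, so H_2 ≅ Z.

(K is a triangulation of the torus T^2.)

H_0 ≅ Z,  H_1 ≅ Z^2,  H_2 ≅ Z.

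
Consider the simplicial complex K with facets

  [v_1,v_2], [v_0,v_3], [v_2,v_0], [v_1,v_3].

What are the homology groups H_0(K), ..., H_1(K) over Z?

H_0 ≅ Z,  H_1 ≅ Z.

Take the total order v_0 < v_1 < v_2 < v_3 on the vertex set. Then K (dimension 1) consists of the simplices:

  0-simplices (4): [v_0], [v_1], [v_2], [v_3]
  1-simplices (4): [v_0,v_2], [v_0,v_3], [v_1,v_2], [v_1,v_3]

Hence C_0 ≅ Z^4, C_1 ≅ Z^4.

Boundary ∂_1: C_1 → C_0 is given by ∂[p,q] = [q] − [p]. For instance
  ∂[v_0,v_2] = [v_2] − [v_0].
The resulting 4×4 matrix has rank 3, and its Smith normal form has invariant factors (1,1,1).

Reading off H_k = ker ∂_k / im ∂_{k+1}:

  H_0: rank C_0 − rank ∂_1 = 4 − 3 = 1, and the invariant factors of ∂_1 are all 1, so H_0 = Z.
  H_1: rank ker ∂_1 − rank ∂_2 = (4 − 3) − 0 = 1, and there is no ∂_2, so H_1 = Z.

As a check, the Euler characteristic is 4 − 4 = 0, which agrees with 1 − 1 = 0.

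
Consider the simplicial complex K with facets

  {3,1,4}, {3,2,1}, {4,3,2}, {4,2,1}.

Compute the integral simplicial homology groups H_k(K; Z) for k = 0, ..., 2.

H_0 ≅ Z,  H_1 = 0,  H_2 ≅ Z.

Order the vertices as 1 < 2 < 3 < 4. Listing each simplex with vertices in this order, K has dimension 2 with simplices:

  0-simplices (4): [1], [2], [3], [4]
  1-simplices (6): [1,2], [1,3], [1,4], [2,3], [2,4], [3,4]
  2-simplices (4): [1,2,3], [1,2,4], [1,3,4], [2,3,4]

so the chain groups are C_0 ≅ Z^4, C_1 ≅ Z^6, C_2 ≅ Z^4.

The boundary map ∂_1: C_1 → C_0 maps an edge to its endpoints' difference, ∂[p,q] = q − p. For instance
  ∂[1,4] = [4] − [1].
As a 4×6 matrix over Z this has rank 3, with invariant factors (1,1,1).

∂_2: C_2 → C_1 maps a triangle to the signed sum of its edges. For instance
  ∂[1,2,3] = [2,3] − [1,3] + [1,2],
  ∂[1,3,4] = [3,4] − [1,4] + [1,3].
This gives a 6×4 integer matrix of rank 3; reducing to Smith normal form yields diagonal entries (1,1,1).

Computing H_k = (kernel of ∂_k) / (image of ∂_{k+1}):

  H_0: rank C_0 − rank ∂_1 = 4 − 3 = 1, and the invariant factors of ∂_1 are all 1, so H_0 ≅ Z.
  H_1: rank ker ∂_1 − rank ∂_2 = (6 − 3) − 3 = 0, and the invariant factors of ∂_2 are all 1, so H_1 ≅ 0.
  H_2: rank ker ∂_2 − rank ∂_3 = (4 − 3) − 0 = 1, and there is no ∂_3, so H_2 ≅ Z.

As a check, the Euler characteristic is 4 − 6 + 4 = 2, which agrees with 1 − 0 + 1 = 2.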